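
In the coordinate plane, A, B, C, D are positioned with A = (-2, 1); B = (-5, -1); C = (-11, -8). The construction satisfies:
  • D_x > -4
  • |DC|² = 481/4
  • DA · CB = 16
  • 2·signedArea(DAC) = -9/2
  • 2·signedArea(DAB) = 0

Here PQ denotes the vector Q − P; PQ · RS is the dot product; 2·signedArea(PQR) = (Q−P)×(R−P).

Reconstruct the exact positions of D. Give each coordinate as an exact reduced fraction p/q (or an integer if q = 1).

1. D_x = -7/2  [2·signedArea(DAB) = 0 ∩ 2·signedArea(DAC) = -9/2]
2. D_y = 0  [2·signedArea(DAB) = 0 ∩ 2·signedArea(DAC) = -9/2]
   → D = (-7/2, 0)

D = (-7/2, 0)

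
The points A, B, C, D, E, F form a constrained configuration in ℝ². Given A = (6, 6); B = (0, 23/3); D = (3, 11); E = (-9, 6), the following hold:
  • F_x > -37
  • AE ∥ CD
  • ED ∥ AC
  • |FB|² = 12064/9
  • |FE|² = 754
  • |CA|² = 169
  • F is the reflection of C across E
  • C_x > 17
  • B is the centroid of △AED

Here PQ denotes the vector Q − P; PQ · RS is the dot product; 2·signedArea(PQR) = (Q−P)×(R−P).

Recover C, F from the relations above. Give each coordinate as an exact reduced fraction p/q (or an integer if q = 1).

1. C_x = 18  [AE ∥ CD ∩ ED ∥ AC]
2. C_y = 11  [AE ∥ CD ∩ ED ∥ AC]
   → C = (18, 11)
3. F_x = -36  [F is the reflection of C across E]
4. F_y = 1  [F is the reflection of C across E]
   → F = (-36, 1)

C = (18, 11)
F = (-36, 1)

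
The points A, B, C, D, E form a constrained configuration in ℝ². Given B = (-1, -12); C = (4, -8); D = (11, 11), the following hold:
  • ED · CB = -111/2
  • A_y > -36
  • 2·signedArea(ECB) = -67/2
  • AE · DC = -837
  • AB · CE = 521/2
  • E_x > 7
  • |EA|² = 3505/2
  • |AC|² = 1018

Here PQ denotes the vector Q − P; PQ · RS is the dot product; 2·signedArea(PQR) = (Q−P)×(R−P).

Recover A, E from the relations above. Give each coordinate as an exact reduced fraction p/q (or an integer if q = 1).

A = (-13, -35)
E = (15/2, 3/2)

1. E_x = 15/2  [ED · CB = -111/2 ∩ 2·signedArea(ECB) = -67/2]
2. E_y = 3/2  [ED · CB = -111/2 ∩ 2·signedArea(ECB) = -67/2]
   → E = (15/2, 3/2)
3. A_x = -13  [line -7/2·x + -19/2·y + -378 = 0 ∩ |AC|² = 1018]
4. A_y = -35  [line -7/2·x + -19/2·y + -378 = 0 ∩ |AC|² = 1018]
   → A = (-13, -35)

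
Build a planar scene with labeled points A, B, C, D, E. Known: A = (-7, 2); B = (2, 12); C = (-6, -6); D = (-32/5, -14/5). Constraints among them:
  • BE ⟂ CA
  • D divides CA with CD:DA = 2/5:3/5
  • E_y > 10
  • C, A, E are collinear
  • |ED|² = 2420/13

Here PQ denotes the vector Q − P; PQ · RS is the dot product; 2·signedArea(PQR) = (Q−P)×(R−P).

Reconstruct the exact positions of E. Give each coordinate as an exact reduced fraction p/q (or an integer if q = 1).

E = (-526/65, 698/65)

1. E_x = -526/65  [C, A, E are collinear ∩ BE ⟂ CA]
2. E_y = 698/65  [C, A, E are collinear ∩ BE ⟂ CA]
   → E = (-526/65, 698/65)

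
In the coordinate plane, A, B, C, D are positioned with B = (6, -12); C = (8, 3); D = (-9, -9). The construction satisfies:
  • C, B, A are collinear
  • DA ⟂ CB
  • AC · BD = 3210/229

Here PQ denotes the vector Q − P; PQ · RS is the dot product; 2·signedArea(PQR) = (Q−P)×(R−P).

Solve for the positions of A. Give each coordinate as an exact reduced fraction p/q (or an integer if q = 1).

1. A_x = 1404/229  [C, B, A are collinear ∩ DA ⟂ CB]
2. A_y = -2523/229  [C, B, A are collinear ∩ DA ⟂ CB]
   → A = (1404/229, -2523/229)

A = (1404/229, -2523/229)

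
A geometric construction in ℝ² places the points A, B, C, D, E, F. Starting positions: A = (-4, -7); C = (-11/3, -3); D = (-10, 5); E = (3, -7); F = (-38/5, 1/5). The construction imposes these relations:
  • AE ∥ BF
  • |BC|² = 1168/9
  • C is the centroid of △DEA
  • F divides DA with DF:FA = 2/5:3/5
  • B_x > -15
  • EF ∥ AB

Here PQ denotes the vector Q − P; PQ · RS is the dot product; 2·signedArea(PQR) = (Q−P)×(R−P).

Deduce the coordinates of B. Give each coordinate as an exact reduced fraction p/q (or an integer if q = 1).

B = (-73/5, 1/5)

1. B_x = -73/5  [AE ∥ BF ∩ EF ∥ AB]
2. B_y = 1/5  [AE ∥ BF ∩ EF ∥ AB]
   → B = (-73/5, 1/5)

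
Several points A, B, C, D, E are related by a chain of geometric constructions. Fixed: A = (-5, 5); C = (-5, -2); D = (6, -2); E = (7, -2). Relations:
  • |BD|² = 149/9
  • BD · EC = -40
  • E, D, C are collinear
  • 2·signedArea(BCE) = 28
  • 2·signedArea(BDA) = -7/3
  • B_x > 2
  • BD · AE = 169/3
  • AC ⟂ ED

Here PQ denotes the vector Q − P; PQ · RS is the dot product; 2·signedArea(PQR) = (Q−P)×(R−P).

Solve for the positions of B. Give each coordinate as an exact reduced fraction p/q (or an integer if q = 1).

1. B_x = 8/3  [BD · EC = -40 ∩ 2·signedArea(BDA) = -7/3]
2. B_y = 1/3  [BD · EC = -40 ∩ 2·signedArea(BDA) = -7/3]
   → B = (8/3, 1/3)

B = (8/3, 1/3)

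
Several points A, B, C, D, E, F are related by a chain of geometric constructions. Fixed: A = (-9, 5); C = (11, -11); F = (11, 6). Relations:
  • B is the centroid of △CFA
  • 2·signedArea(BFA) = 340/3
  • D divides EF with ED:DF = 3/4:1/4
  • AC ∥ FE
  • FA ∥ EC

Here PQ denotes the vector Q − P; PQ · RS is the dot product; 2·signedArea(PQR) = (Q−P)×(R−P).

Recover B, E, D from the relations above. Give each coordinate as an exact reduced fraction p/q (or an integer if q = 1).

1. B_x = 13/3  [B is the centroid of △CFA]
2. B_y = 0  [B is the centroid of △CFA]
   → B = (13/3, 0)
3. E_x = 31  [FA ∥ EC ∩ AC ∥ FE]
4. E_y = -10  [FA ∥ EC ∩ AC ∥ FE]
   → E = (31, -10)
5. D_x = 16  [D divides EF with ED:DF = 3/4:1/4]
6. D_y = 2  [D divides EF with ED:DF = 3/4:1/4]
   → D = (16, 2)

B = (13/3, 0)
D = (16, 2)
E = (31, -10)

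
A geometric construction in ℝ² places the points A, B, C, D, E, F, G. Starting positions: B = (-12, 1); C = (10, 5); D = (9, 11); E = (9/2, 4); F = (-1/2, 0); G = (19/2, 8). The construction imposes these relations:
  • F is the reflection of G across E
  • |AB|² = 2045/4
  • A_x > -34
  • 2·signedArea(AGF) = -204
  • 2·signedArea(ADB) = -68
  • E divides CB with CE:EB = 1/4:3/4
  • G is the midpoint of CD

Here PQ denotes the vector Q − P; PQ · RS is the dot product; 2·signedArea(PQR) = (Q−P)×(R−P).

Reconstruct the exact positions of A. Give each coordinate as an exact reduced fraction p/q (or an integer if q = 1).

A = (-67/2, -6)

1. A_x = -67/2  [2·signedArea(ADB) = -68 ∩ 2·signedArea(AGF) = -204]
2. A_y = -6  [2·signedArea(ADB) = -68 ∩ 2·signedArea(AGF) = -204]
   → A = (-67/2, -6)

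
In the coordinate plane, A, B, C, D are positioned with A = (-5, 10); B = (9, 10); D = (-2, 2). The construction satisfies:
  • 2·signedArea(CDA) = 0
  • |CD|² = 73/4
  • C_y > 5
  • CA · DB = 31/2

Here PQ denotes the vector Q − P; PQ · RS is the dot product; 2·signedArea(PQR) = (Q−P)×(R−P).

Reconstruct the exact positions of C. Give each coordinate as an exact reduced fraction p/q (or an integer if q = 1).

C = (-7/2, 6)

1. C_x = -7/2  [2·signedArea(CDA) = 0 ∩ CA · DB = 31/2]
2. C_y = 6  [2·signedArea(CDA) = 0 ∩ CA · DB = 31/2]
   → C = (-7/2, 6)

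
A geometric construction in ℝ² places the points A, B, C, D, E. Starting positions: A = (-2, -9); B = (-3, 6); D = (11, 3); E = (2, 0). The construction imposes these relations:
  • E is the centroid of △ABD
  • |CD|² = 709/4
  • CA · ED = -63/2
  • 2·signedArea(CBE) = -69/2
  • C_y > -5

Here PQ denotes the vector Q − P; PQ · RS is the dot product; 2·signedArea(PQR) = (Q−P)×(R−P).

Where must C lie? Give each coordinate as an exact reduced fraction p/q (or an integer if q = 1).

1. C_x = 0  [2·signedArea(CBE) = -69/2 ∩ CA · ED = -63/2]
2. C_y = -9/2  [2·signedArea(CBE) = -69/2 ∩ CA · ED = -63/2]
   → C = (0, -9/2)

C = (0, -9/2)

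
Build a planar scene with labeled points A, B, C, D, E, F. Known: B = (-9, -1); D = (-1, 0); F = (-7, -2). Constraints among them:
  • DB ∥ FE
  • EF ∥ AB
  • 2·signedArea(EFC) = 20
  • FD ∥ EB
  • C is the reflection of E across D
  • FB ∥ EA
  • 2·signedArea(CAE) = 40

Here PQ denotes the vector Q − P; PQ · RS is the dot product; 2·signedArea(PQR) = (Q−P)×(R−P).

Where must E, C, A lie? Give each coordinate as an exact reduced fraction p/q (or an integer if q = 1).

A = (-17, -2)
C = (13, 3)
E = (-15, -3)

1. E_x = -15  [FD ∥ EB ∩ DB ∥ FE]
2. E_y = -3  [FD ∥ EB ∩ DB ∥ FE]
   → E = (-15, -3)
3. C_x = 13  [C is the reflection of E across D]
4. C_y = 3  [C is the reflection of E across D]
   → C = (13, 3)
5. A_x = -17  [EF ∥ AB ∩ FB ∥ EA]
6. A_y = -2  [EF ∥ AB ∩ FB ∥ EA]
   → A = (-17, -2)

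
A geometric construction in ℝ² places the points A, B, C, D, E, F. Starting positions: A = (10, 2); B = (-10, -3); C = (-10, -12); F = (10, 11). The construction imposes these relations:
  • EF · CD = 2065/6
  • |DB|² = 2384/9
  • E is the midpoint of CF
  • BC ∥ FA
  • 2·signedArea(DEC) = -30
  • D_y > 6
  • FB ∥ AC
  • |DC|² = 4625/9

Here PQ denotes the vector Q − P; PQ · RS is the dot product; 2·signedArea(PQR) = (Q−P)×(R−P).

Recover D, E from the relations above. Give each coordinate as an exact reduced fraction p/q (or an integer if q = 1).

1. E_x = 0  [E is the midpoint of CF]
2. E_y = -1/2  [E is the midpoint of CF]
   → E = (0, -1/2)
3. D_x = 10/3  [2·signedArea(DEC) = -30 ∩ EF · CD = 2065/6]
4. D_y = 19/3  [2·signedArea(DEC) = -30 ∩ EF · CD = 2065/6]
   → D = (10/3, 19/3)

D = (10/3, 19/3)
E = (0, -1/2)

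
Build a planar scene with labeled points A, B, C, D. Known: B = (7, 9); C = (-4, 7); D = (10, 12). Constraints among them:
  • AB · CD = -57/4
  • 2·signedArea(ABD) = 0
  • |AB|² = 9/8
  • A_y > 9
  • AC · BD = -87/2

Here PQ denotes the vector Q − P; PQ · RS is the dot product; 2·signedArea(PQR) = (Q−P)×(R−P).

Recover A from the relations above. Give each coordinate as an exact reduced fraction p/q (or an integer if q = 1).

A = (31/4, 39/4)

1. A_x = 31/4  [2·signedArea(ABD) = 0 ∩ AC · BD = -87/2]
2. A_y = 39/4  [2·signedArea(ABD) = 0 ∩ AC · BD = -87/2]
   → A = (31/4, 39/4)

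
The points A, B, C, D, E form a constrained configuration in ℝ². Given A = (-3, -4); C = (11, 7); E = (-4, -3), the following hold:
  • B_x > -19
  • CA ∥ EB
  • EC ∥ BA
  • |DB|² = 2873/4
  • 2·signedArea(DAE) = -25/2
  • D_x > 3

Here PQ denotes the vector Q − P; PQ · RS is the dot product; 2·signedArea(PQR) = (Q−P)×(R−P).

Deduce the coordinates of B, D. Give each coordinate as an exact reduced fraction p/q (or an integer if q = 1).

B = (-18, -14)
D = (7/2, 2)

1. B_x = -18  [EC ∥ BA ∩ CA ∥ EB]
2. B_y = -14  [EC ∥ BA ∩ CA ∥ EB]
   → B = (-18, -14)
3. D_x = 7/2  [line -1·x + -1·y + 11/2 = 0 ∩ |DB|² = 2873/4]
4. D_y = 2  [line -1·x + -1·y + 11/2 = 0 ∩ |DB|² = 2873/4]
   → D = (7/2, 2)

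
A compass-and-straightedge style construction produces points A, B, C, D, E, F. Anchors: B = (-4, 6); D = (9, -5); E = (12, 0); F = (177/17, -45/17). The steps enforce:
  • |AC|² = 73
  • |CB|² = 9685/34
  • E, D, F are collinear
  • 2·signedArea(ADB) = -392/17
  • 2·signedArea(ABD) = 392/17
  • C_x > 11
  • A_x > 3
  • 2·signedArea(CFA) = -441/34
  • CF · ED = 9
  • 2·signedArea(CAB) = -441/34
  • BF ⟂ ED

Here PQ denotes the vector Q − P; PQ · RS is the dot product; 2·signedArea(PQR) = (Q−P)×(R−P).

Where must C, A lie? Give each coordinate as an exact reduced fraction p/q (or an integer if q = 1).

A = (109/34, 57/34)
C = (381/34, -45/34)

1. C_x = 381/34  [line 3·x + 5·y + -27 = 0 ∩ |CB|² = 9685/34]
2. C_y = -45/34  [line 3·x + 5·y + -27 = 0 ∩ |CB|² = 9685/34]
   → C = (381/34, -45/34)
3. A_x = 109/34  [2·signedArea(CFA) = -441/34 ∩ 2·signedArea(ABD) = 392/17]
4. A_y = 57/34  [2·signedArea(CFA) = -441/34 ∩ 2·signedArea(ABD) = 392/17]
   → A = (109/34, 57/34)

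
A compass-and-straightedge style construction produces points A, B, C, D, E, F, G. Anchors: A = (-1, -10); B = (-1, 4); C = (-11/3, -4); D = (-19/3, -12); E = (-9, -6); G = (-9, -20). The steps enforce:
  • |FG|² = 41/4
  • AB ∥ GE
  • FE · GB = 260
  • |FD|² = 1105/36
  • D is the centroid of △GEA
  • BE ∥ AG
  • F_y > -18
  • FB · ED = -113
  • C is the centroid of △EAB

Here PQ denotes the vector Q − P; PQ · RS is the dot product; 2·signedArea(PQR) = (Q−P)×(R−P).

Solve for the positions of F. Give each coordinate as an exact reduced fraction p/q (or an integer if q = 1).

1. F_x = -7  [FB · ED = -113 ∩ FE · GB = 260]
2. F_y = -35/2  [FB · ED = -113 ∩ FE · GB = 260]
   → F = (-7, -35/2)

F = (-7, -35/2)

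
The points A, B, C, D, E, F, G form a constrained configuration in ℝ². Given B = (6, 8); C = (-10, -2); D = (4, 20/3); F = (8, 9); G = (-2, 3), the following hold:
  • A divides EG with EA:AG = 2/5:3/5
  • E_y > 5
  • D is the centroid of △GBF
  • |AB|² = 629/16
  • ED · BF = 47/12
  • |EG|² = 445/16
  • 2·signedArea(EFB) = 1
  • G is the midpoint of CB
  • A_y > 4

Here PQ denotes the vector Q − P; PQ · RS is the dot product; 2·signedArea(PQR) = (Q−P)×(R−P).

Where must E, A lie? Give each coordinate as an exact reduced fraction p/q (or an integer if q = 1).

A = (7/10, 93/20)
E = (5/2, 23/4)

1. E_x = 5/2  [ED · BF = 47/12 ∩ 2·signedArea(EFB) = 1]
2. E_y = 23/4  [ED · BF = 47/12 ∩ 2·signedArea(EFB) = 1]
   → E = (5/2, 23/4)
3. A_x = 7/10  [A divides EG with EA:AG = 2/5:3/5]
4. A_y = 93/20  [A divides EG with EA:AG = 2/5:3/5]
   → A = (7/10, 93/20)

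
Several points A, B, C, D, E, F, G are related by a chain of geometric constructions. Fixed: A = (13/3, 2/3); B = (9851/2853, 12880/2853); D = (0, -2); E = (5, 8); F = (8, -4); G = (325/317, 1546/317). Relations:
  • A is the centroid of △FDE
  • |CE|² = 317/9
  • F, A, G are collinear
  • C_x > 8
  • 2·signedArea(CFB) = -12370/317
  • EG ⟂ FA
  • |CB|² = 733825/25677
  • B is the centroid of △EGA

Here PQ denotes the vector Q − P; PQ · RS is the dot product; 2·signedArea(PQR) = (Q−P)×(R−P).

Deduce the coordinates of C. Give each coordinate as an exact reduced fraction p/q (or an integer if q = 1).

1. C_x = 26/3  [line -24292/2853·x + -12973/2853·y + 253774/2853 = 0 ∩ |CE|² = 317/9]
2. C_y = 10/3  [line -24292/2853·x + -12973/2853·y + 253774/2853 = 0 ∩ |CE|² = 317/9]
   → C = (26/3, 10/3)

C = (26/3, 10/3)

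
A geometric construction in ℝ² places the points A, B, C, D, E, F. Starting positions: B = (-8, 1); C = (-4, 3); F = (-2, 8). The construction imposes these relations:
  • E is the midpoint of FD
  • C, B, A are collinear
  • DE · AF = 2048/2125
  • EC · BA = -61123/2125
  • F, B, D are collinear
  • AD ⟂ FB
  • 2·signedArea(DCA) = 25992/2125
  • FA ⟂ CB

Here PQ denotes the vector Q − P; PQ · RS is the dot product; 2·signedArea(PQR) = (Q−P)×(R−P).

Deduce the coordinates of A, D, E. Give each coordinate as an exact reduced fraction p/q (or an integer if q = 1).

1. A_x = -2/5  [C, B, A are collinear ∩ FA ⟂ CB]
2. A_y = 24/5  [C, B, A are collinear ∩ FA ⟂ CB]
   → A = (-2/5, 24/5)
3. D_x = -1234/425  [F, B, D are collinear ∩ AD ⟂ FB]
4. D_y = 2952/425  [F, B, D are collinear ∩ AD ⟂ FB]
   → D = (-1234/425, 2952/425)
5. E_x = -1042/425  [E is the midpoint of FD]
6. E_y = 3176/425  [E is the midpoint of FD]
   → E = (-1042/425, 3176/425)

A = (-2/5, 24/5)
D = (-1234/425, 2952/425)
E = (-1042/425, 3176/425)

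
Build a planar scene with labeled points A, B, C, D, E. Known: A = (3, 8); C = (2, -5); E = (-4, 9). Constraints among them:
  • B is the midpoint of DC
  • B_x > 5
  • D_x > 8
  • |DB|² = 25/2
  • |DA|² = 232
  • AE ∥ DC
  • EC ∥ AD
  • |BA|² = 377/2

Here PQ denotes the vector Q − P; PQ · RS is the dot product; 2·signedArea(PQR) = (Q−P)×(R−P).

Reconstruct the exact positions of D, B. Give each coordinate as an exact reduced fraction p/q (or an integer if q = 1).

1. D_x = 9  [AE ∥ DC ∩ EC ∥ AD]
2. D_y = -6  [AE ∥ DC ∩ EC ∥ AD]
   → D = (9, -6)
3. B_x = 11/2  [B is the midpoint of DC]
4. B_y = -11/2  [B is the midpoint of DC]
   → B = (11/2, -11/2)

B = (11/2, -11/2)
D = (9, -6)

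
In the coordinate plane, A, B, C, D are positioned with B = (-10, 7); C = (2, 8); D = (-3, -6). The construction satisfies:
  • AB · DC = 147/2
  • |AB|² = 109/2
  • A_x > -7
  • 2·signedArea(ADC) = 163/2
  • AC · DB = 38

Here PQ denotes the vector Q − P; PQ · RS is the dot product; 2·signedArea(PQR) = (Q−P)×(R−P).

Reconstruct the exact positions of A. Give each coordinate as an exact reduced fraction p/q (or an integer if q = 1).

1. A_x = -13/2  [AB · DC = 147/2 ∩ 2·signedArea(ADC) = 163/2]
2. A_y = 1/2  [AB · DC = 147/2 ∩ 2·signedArea(ADC) = 163/2]
   → A = (-13/2, 1/2)

A = (-13/2, 1/2)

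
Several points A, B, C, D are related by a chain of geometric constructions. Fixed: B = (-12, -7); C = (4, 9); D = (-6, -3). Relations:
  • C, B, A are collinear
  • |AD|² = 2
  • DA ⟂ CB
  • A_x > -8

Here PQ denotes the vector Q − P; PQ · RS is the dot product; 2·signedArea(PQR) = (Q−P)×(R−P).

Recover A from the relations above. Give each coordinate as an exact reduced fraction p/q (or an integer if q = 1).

1. A_x = -7  [C, B, A are collinear ∩ DA ⟂ CB]
2. A_y = -2  [C, B, A are collinear ∩ DA ⟂ CB]
   → A = (-7, -2)

A = (-7, -2)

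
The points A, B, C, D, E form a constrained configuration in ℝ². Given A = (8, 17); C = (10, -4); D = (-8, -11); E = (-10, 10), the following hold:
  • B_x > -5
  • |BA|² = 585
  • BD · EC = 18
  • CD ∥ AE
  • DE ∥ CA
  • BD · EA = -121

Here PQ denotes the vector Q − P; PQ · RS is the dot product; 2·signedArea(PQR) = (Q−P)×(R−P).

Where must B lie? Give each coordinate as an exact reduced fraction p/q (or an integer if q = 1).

B = (-4, -4)

1. B_x = -4  [BD · EA = -121 ∩ BD · EC = 18]
2. B_y = -4  [BD · EA = -121 ∩ BD · EC = 18]
   → B = (-4, -4)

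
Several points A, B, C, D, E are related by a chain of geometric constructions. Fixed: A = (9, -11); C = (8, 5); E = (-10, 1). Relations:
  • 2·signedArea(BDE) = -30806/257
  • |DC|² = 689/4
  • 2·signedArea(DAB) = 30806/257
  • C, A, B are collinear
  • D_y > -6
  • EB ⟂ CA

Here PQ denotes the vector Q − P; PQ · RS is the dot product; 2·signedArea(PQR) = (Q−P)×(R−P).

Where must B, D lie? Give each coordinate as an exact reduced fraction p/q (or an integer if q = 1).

B = (2102/257, 549/257)
D = (-1/2, -5)

1. B_x = 2102/257  [C, A, B are collinear ∩ EB ⟂ CA]
2. B_y = 549/257  [C, A, B are collinear ∩ EB ⟂ CA]
   → B = (2102/257, 549/257)
3. D_x = -1/2  [2·signedArea(DAB) = 30806/257 ∩ 2·signedArea(BDE) = -30806/257]
4. D_y = -5  [2·signedArea(DAB) = 30806/257 ∩ 2·signedArea(BDE) = -30806/257]
   → D = (-1/2, -5)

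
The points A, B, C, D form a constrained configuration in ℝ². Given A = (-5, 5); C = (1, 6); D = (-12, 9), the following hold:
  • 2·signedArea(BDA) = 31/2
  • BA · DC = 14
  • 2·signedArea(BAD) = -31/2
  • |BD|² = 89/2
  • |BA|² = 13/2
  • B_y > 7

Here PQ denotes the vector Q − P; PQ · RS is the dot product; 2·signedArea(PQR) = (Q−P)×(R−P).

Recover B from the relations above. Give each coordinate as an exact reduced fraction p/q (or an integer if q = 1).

B = (-11/2, 15/2)

1. B_x = -11/2  [BA · DC = 14 ∩ 2·signedArea(BAD) = -31/2]
2. B_y = 15/2  [BA · DC = 14 ∩ 2·signedArea(BAD) = -31/2]
   → B = (-11/2, 15/2)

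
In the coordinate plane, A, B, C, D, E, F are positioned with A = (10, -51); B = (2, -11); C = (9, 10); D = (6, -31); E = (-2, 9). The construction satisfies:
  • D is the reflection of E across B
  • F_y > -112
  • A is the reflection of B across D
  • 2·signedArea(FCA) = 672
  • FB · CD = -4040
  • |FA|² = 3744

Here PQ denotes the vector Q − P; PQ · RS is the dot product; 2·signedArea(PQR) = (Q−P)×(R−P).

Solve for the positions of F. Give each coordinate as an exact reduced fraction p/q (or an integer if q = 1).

1. F_x = 22  [2·signedArea(FCA) = 672 ∩ FB · CD = -4040]
2. F_y = -111  [2·signedArea(FCA) = 672 ∩ FB · CD = -4040]
   → F = (22, -111)

F = (22, -111)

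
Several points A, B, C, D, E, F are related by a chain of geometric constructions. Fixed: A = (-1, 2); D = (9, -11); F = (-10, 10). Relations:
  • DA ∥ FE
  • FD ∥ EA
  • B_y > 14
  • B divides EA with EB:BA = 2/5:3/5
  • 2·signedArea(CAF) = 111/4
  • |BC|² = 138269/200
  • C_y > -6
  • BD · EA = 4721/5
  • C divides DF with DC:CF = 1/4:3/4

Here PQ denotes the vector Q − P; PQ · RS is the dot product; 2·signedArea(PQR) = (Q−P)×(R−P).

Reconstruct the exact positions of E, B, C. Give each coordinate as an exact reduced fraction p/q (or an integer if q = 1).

1. E_x = -20  [FD ∥ EA ∩ DA ∥ FE]
2. E_y = 23  [FD ∥ EA ∩ DA ∥ FE]
   → E = (-20, 23)
3. B_x = -62/5  [B divides EA with EB:BA = 2/5:3/5]
4. B_y = 73/5  [B divides EA with EB:BA = 2/5:3/5]
   → B = (-62/5, 73/5)
5. C_x = 17/4  [C divides DF with DC:CF = 1/4:3/4]
6. C_y = -23/4  [C divides DF with DC:CF = 1/4:3/4]
   → C = (17/4, -23/4)

B = (-62/5, 73/5)
C = (17/4, -23/4)
E = (-20, 23)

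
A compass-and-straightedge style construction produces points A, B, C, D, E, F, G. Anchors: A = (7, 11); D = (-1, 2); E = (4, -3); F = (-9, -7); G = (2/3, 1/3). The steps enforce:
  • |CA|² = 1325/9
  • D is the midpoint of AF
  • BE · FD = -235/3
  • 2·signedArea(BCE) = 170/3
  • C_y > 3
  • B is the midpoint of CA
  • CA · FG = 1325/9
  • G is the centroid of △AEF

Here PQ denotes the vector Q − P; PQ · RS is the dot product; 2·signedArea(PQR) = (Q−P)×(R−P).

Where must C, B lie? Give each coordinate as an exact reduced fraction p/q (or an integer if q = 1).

1. C_x = -8/3  [line -29/3·x + -22/3·y + 10/9 = 0 ∩ |CA|² = 1325/9]
2. C_y = 11/3  [line -29/3·x + -22/3·y + 10/9 = 0 ∩ |CA|² = 1325/9]
   → C = (-8/3, 11/3)
3. B_x = 13/6  [B is the midpoint of CA]
4. B_y = 22/3  [B is the midpoint of CA]
   → B = (13/6, 22/3)

B = (13/6, 22/3)
C = (-8/3, 11/3)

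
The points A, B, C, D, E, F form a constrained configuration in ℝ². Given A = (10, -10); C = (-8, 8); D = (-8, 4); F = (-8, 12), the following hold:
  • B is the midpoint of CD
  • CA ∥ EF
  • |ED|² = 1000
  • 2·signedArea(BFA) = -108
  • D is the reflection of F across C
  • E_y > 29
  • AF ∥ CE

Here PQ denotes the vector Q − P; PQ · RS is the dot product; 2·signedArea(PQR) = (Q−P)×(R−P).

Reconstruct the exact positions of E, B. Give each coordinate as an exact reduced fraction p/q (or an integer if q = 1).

1. E_x = -26  [CA ∥ EF ∩ AF ∥ CE]
2. E_y = 30  [CA ∥ EF ∩ AF ∥ CE]
   → E = (-26, 30)
3. B_x = -8  [B is the midpoint of CD]
4. B_y = 6  [B is the midpoint of CD]
   → B = (-8, 6)

B = (-8, 6)
E = (-26, 30)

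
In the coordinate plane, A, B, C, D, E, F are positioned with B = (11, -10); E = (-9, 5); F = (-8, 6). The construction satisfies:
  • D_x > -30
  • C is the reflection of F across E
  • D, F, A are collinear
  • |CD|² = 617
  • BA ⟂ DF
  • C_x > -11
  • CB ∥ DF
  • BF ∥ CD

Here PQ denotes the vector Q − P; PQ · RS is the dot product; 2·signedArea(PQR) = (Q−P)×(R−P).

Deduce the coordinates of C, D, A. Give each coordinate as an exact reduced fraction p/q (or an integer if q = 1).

1. C_x = -10  [C is the reflection of F across E]
2. C_y = 4  [C is the reflection of F across E]
   → C = (-10, 4)
3. D_x = -29  [CB ∥ DF ∩ BF ∥ CD]
4. D_y = 20  [CB ∥ DF ∩ BF ∥ CD]
   → D = (-29, 20)
5. A_x = 163/13  [D, F, A are collinear ∩ BA ⟂ DF]
6. A_y = -100/13  [D, F, A are collinear ∩ BA ⟂ DF]
   → A = (163/13, -100/13)

A = (163/13, -100/13)
C = (-10, 4)
D = (-29, 20)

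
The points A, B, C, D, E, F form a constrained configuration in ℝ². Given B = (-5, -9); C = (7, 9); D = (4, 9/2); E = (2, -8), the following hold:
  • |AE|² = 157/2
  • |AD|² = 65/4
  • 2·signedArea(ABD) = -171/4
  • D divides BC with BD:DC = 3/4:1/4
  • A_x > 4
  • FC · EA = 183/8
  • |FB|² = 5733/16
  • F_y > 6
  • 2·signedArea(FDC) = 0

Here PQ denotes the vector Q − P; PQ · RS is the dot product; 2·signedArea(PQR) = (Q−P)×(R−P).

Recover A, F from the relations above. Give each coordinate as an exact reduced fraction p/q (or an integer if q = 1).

1. A_x = 9/2  [line -27/2·x + 9·y + 225/4 = 0 ∩ |AE|² = 157/2]
2. A_y = 1/2  [line -27/2·x + 9·y + 225/4 = 0 ∩ |AE|² = 157/2]
   → A = (9/2, 1/2)
3. F_x = 11/2  [2·signedArea(FDC) = 0 ∩ FC · EA = 183/8]
4. F_y = 27/4  [2·signedArea(FDC) = 0 ∩ FC · EA = 183/8]
   → F = (11/2, 27/4)

A = (9/2, 1/2)
F = (11/2, 27/4)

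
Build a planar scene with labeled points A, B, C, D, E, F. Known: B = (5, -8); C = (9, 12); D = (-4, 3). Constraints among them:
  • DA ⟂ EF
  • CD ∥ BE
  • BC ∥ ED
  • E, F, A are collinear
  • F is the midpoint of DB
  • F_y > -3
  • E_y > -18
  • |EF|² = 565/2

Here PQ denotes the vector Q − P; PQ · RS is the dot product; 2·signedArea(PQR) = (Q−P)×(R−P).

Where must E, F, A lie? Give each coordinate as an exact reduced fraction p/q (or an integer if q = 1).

A = (988/565, -209/565)
E = (-8, -17)
F = (1/2, -5/2)

1. E_x = -8  [BC ∥ ED ∩ CD ∥ BE]
2. E_y = -17  [BC ∥ ED ∩ CD ∥ BE]
   → E = (-8, -17)
3. F_x = 1/2  [F is the midpoint of DB]
4. F_y = -5/2  [F is the midpoint of DB]
   → F = (1/2, -5/2)
5. A_x = 988/565  [E, F, A are collinear ∩ DA ⟂ EF]
6. A_y = -209/565  [E, F, A are collinear ∩ DA ⟂ EF]
   → A = (988/565, -209/565)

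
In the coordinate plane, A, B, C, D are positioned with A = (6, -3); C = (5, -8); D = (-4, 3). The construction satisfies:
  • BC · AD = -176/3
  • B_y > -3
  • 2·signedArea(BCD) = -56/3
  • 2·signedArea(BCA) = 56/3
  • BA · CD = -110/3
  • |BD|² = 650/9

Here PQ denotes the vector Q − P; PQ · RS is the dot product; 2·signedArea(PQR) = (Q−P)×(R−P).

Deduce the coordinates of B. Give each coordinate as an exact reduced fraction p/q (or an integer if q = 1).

B = (7/3, -8/3)

1. B_x = 7/3  [2·signedArea(BCA) = 56/3 ∩ 2·signedArea(BCD) = -56/3]
2. B_y = -8/3  [2·signedArea(BCA) = 56/3 ∩ 2·signedArea(BCD) = -56/3]
   → B = (7/3, -8/3)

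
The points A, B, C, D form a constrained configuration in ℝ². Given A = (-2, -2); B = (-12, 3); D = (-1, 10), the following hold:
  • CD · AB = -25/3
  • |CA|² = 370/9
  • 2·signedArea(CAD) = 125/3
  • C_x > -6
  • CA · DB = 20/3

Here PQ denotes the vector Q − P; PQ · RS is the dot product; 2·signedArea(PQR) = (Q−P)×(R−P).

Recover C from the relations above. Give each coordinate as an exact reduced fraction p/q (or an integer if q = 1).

1. C_x = -5  [CA · DB = 20/3 ∩ CD · AB = -25/3]
2. C_y = 11/3  [CA · DB = 20/3 ∩ CD · AB = -25/3]
   → C = (-5, 11/3)

C = (-5, 11/3)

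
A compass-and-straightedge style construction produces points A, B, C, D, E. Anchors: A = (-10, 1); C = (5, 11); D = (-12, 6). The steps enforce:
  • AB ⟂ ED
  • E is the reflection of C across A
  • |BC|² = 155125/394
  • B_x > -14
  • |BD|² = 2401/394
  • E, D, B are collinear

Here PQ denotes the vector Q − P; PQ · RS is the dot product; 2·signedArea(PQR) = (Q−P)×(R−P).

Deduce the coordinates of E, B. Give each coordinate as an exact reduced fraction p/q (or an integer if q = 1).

1. E_x = -25  [E is the reflection of C across A]
2. E_y = -9  [E is the reflection of C across A]
   → E = (-25, -9)
3. B_x = -5365/394  [E, D, B are collinear ∩ AB ⟂ ED]
4. B_y = 1629/394  [E, D, B are collinear ∩ AB ⟂ ED]
   → B = (-5365/394, 1629/394)

B = (-5365/394, 1629/394)
E = (-25, -9)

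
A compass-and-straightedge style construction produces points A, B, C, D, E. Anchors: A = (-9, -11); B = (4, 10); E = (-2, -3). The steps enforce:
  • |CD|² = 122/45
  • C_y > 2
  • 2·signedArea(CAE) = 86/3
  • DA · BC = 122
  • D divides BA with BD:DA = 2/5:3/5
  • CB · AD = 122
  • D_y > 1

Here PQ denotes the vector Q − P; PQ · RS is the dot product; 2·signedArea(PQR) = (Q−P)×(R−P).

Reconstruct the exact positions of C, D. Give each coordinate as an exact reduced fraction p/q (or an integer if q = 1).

1. D_x = -6/5  [D divides BA with BD:DA = 2/5:3/5]
2. D_y = 8/5  [D divides BA with BD:DA = 2/5:3/5]
   → D = (-6/5, 8/5)
3. C_x = -1/3  [2·signedArea(CAE) = 86/3 ∩ DA · BC = 122]
4. C_y = 3  [2·signedArea(CAE) = 86/3 ∩ DA · BC = 122]
   → C = (-1/3, 3)

C = (-1/3, 3)
D = (-6/5, 8/5)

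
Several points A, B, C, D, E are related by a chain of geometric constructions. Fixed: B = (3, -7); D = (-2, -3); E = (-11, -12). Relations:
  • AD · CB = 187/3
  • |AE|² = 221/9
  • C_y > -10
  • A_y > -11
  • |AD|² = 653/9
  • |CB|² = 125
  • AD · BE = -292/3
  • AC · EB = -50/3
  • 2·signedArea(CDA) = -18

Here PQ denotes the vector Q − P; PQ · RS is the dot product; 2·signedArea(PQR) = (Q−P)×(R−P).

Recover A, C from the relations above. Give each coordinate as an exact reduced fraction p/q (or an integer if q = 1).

1. A_x = -19/3  [line 14·x + 5·y + 421/3 = 0 ∩ |AE|² = 221/9]
2. A_y = -31/3  [line 14·x + 5·y + 421/3 = 0 ∩ |AE|² = 221/9]
   → A = (-19/3, -31/3)
3. C_x = -8  [AD · CB = 187/3 ∩ 2·signedArea(CDA) = -18]
4. C_y = -9  [AD · CB = 187/3 ∩ 2·signedArea(CDA) = -18]
   → C = (-8, -9)

A = (-19/3, -31/3)
C = (-8, -9)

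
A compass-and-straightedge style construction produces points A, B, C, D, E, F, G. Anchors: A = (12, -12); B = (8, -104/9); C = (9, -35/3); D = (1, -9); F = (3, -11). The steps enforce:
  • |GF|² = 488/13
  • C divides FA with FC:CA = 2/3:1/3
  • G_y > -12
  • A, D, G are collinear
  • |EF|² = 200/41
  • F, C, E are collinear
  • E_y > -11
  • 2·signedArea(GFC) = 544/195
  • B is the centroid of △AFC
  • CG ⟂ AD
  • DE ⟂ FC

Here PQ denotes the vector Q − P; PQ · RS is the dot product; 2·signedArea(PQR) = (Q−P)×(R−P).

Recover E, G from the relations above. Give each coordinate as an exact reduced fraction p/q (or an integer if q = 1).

E = (33/41, -441/41)
G = (593/65, -729/65)

1. E_x = 33/41  [F, C, E are collinear ∩ DE ⟂ FC]
2. E_y = -441/41  [F, C, E are collinear ∩ DE ⟂ FC]
   → E = (33/41, -441/41)
3. G_x = 593/65  [A, D, G are collinear ∩ CG ⟂ AD]
4. G_y = -729/65  [A, D, G are collinear ∩ CG ⟂ AD]
   → G = (593/65, -729/65)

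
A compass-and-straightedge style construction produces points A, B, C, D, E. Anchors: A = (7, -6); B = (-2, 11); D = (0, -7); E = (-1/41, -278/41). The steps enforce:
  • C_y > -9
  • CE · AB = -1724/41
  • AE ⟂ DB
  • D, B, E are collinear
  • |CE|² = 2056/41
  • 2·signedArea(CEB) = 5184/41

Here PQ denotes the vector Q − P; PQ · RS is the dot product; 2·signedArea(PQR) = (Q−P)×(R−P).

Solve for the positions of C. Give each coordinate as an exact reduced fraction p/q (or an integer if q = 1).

1. C_x = -7  [2·signedArea(CEB) = 5184/41 ∩ CE · AB = -1724/41]
2. C_y = -8  [2·signedArea(CEB) = 5184/41 ∩ CE · AB = -1724/41]
   → C = (-7, -8)

C = (-7, -8)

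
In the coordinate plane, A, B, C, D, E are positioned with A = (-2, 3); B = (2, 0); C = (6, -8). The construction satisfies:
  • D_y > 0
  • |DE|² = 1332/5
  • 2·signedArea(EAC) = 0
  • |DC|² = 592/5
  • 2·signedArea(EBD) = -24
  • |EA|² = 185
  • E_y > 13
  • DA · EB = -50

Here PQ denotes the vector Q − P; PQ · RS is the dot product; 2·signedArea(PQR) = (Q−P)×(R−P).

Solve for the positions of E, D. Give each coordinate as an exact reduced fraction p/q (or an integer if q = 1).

D = (-2/5, 4/5)
E = (-10, 14)

1. E_x = -10  [line 11·x + 8·y + -2 = 0 ∩ |EA|² = 185]
2. E_y = 14  [line 11·x + 8·y + -2 = 0 ∩ |EA|² = 185]
   → E = (-10, 14)
3. D_x = -2/5  [DA · EB = -50 ∩ 2·signedArea(EBD) = -24]
4. D_y = 4/5  [DA · EB = -50 ∩ 2·signedArea(EBD) = -24]
   → D = (-2/5, 4/5)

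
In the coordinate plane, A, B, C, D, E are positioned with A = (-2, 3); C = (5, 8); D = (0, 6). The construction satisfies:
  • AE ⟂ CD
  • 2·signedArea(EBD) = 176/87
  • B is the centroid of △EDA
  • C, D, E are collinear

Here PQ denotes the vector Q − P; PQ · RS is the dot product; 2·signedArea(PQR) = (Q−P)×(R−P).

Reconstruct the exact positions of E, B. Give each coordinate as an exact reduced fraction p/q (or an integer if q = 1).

B = (-46/29, 403/87)
E = (-80/29, 142/29)

1. E_x = -80/29  [C, D, E are collinear ∩ AE ⟂ CD]
2. E_y = 142/29  [C, D, E are collinear ∩ AE ⟂ CD]
   → E = (-80/29, 142/29)
3. B_x = -46/29  [B is the centroid of △EDA]
4. B_y = 403/87  [B is the centroid of △EDA]
   → B = (-46/29, 403/87)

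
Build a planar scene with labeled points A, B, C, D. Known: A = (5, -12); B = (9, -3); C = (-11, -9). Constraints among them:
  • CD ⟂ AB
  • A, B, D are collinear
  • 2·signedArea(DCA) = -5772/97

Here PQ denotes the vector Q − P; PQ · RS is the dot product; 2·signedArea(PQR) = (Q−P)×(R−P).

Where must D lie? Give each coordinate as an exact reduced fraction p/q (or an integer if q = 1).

D = (337/97, -1497/97)

1. D_x = 337/97  [A, B, D are collinear ∩ CD ⟂ AB]
2. D_y = -1497/97  [A, B, D are collinear ∩ CD ⟂ AB]
   → D = (337/97, -1497/97)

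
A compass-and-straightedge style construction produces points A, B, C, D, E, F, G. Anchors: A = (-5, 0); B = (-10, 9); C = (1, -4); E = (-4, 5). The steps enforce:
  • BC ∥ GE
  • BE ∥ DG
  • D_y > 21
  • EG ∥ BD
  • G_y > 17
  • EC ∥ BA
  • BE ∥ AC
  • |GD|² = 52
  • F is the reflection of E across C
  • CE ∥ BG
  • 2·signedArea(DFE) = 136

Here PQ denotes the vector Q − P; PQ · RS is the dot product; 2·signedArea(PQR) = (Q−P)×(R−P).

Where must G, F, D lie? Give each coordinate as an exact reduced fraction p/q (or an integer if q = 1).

D = (-21, 22)
F = (6, -13)
G = (-15, 18)

1. G_x = -15  [BC ∥ GE ∩ CE ∥ BG]
2. G_y = 18  [BC ∥ GE ∩ CE ∥ BG]
   → G = (-15, 18)
3. F_x = 6  [F is the reflection of E across C]
4. F_y = -13  [F is the reflection of E across C]
   → F = (6, -13)
5. D_x = -21  [BE ∥ DG ∩ EG ∥ BD]
6. D_y = 22  [BE ∥ DG ∩ EG ∥ BD]
   → D = (-21, 22)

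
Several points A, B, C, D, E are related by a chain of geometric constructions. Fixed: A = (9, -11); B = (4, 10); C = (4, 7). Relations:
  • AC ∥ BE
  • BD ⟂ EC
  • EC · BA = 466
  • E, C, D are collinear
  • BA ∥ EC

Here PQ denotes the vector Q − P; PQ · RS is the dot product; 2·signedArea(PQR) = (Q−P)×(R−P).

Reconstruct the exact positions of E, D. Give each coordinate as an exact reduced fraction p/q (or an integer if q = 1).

1. E_x = -1  [BA ∥ EC ∩ AC ∥ BE]
2. E_y = 28  [BA ∥ EC ∩ AC ∥ BE]
   → E = (-1, 28)
3. D_x = 1549/466  [E, C, D are collinear ∩ BD ⟂ EC]
4. D_y = 4585/466  [E, C, D are collinear ∩ BD ⟂ EC]
   → D = (1549/466, 4585/466)

D = (1549/466, 4585/466)
E = (-1, 28)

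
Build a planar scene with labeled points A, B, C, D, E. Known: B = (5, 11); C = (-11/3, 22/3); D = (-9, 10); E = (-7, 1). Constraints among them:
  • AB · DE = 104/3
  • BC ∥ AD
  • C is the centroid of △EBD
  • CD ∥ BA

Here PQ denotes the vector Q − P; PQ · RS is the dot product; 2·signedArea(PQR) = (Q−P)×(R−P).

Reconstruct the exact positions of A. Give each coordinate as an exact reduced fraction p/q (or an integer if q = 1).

A = (-1/3, 41/3)

1. A_x = -1/3  [BC ∥ AD ∩ CD ∥ BA]
2. A_y = 41/3  [BC ∥ AD ∩ CD ∥ BA]
   → A = (-1/3, 41/3)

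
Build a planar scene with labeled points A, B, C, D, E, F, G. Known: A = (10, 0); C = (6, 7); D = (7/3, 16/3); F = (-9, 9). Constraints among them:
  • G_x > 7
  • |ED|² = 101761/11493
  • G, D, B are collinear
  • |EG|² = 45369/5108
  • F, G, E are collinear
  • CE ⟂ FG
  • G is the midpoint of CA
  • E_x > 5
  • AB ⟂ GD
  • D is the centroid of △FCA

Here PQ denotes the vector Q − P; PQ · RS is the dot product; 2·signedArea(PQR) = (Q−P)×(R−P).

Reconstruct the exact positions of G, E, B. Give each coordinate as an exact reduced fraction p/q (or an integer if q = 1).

1. G_x = 8  [G is the midpoint of CA]
2. G_y = 7/2  [G is the midpoint of CA]
   → G = (8, 7/2)
3. E_x = 6595/1277  [F, G, E are collinear ∩ CE ⟂ FG]
4. E_y = 5641/1277  [F, G, E are collinear ∩ CE ⟂ FG]
   → E = (6595/1277, 5641/1277)
5. B_x = 13837/1277  [G, D, B are collinear ∩ AB ⟂ GD]
6. B_y = 3298/1277  [G, D, B are collinear ∩ AB ⟂ GD]
   → B = (13837/1277, 3298/1277)

B = (13837/1277, 3298/1277)
E = (6595/1277, 5641/1277)
G = (8, 7/2)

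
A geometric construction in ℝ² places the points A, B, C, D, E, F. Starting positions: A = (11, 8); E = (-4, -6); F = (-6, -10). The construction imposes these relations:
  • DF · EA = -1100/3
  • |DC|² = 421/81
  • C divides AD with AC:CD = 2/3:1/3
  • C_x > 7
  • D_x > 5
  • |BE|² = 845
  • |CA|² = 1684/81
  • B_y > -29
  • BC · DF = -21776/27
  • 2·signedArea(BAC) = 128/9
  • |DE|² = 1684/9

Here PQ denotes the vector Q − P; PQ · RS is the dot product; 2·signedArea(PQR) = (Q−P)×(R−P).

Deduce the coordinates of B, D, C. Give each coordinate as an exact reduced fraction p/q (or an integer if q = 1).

1. D_x = 6  [line -15·x + -14·y + 410/3 = 0 ∩ |DE|² = 1684/9]
2. D_y = 10/3  [line -15·x + -14·y + 410/3 = 0 ∩ |DE|² = 1684/9]
   → D = (6, 10/3)
3. C_x = 23/3  [C divides AD with AC:CD = 2/3:1/3]
4. C_y = 44/9  [C divides AD with AC:CD = 2/3:1/3]
   → C = (23/3, 44/9)
5. B_x = -23  [BC · DF = -21776/27 ∩ 2·signedArea(BAC) = 128/9]
6. B_y = -28  [BC · DF = -21776/27 ∩ 2·signedArea(BAC) = 128/9]
   → B = (-23, -28)

B = (-23, -28)
C = (23/3, 44/9)
D = (6, 10/3)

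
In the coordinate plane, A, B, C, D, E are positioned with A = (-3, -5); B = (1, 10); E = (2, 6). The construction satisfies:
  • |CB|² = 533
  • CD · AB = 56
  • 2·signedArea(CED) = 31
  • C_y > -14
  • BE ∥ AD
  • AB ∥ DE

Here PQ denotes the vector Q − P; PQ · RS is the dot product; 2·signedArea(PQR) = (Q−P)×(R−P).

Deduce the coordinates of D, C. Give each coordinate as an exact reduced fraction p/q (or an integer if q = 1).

C = (-1, -13)
D = (-2, -9)

1. D_x = -2  [AB ∥ DE ∩ BE ∥ AD]
2. D_y = -9  [AB ∥ DE ∩ BE ∥ AD]
   → D = (-2, -9)
3. C_x = -1  [2·signedArea(CED) = 31 ∩ CD · AB = 56]
4. C_y = -13  [2·signedArea(CED) = 31 ∩ CD · AB = 56]
   → C = (-1, -13)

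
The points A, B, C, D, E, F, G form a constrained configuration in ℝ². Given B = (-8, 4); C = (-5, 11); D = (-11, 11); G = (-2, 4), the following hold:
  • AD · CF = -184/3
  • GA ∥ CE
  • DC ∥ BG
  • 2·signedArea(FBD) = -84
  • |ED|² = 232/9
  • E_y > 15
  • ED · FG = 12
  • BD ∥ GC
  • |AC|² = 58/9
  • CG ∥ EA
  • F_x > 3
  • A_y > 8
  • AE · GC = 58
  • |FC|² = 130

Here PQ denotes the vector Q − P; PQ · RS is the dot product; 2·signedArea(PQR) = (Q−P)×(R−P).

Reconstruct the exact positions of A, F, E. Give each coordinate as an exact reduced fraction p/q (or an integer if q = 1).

A = (-6, 26/3)
E = (-9, 47/3)
F = (4, 4)

1. F_x = 4  [line -7·x + -3·y + 40 = 0 ∩ |FC|² = 130]
2. F_y = 4  [line -7·x + -3·y + 40 = 0 ∩ |FC|² = 130]
   → F = (4, 4)
3. E_x = -9  [ED · FG = 12]
4. E_y = 47/3  [|ED|² = 232/9]
   → E = (-9, 47/3)
5. A_x = -6  [AE · GC = 58 ∩ CG ∥ EA]
6. A_y = 26/3  [AE · GC = 58 ∩ CG ∥ EA]
   → A = (-6, 26/3)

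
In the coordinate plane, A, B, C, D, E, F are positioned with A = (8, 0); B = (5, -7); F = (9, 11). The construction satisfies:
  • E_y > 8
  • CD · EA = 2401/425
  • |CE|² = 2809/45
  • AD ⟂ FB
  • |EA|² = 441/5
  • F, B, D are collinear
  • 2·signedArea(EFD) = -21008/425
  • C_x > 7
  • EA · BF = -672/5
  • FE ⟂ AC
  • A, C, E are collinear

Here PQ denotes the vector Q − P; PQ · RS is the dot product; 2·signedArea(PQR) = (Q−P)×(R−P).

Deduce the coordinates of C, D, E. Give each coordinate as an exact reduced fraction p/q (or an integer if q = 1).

C = (22/3, 4/3)
D = (563/85, 26/85)
E = (19/5, 42/5)

1. D_x = 563/85  [F, B, D are collinear ∩ AD ⟂ FB]
2. D_y = 26/85  [F, B, D are collinear ∩ AD ⟂ FB]
   → D = (563/85, 26/85)
3. E_x = 19/5  [2·signedArea(EFD) = -21008/425 ∩ EA · BF = -672/5]
4. E_y = 42/5  [2·signedArea(EFD) = -21008/425 ∩ EA · BF = -672/5]
   → E = (19/5, 42/5)
5. C_x = 22/3  [CD · EA = 2401/425 ∩ A, C, E are collinear]
6. C_y = 4/3  [CD · EA = 2401/425 ∩ A, C, E are collinear]
   → C = (22/3, 4/3)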